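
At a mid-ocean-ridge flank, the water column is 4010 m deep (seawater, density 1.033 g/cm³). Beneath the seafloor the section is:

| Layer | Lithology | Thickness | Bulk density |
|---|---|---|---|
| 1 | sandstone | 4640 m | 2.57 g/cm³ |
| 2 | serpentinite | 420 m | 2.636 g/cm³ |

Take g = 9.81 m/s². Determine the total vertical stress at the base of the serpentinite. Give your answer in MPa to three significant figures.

168 MPa

seawater: 1033 kg/m³ × 9.81 m/s² × 4010 m = 4.064×10^7 Pa = 40.64 MPa
sandstone: 2570 kg/m³ × 9.81 m/s² × 4640 m = 1.170×10^8 Pa = 117.0 MPa
serpentinite: 2636 kg/m³ × 9.81 m/s² × 420 m = 1.086×10^7 Pa = 10.86 MPa
Total = 40.64 + 117.0 + 10.86 = 168.48 MPa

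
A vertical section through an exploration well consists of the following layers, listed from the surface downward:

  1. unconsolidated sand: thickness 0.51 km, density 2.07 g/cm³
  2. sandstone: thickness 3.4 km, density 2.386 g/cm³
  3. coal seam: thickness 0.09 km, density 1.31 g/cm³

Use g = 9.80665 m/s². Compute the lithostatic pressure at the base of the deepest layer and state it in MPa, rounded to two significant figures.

unconsolidated sand: 2070 kg/m³ × 9.80665 m/s² × 510 m = 1.035×10^7 Pa = 10.35 MPa
sandstone: 2386 kg/m³ × 9.80665 m/s² × 3400 m = 7.956×10^7 Pa = 79.56 MPa
coal seam: 1310 kg/m³ × 9.80665 m/s² × 90 m = 1.156×10^6 Pa = 1.156 MPa
Total = 10.35 + 79.56 + 1.156 = 91.065 MPa

91 MPa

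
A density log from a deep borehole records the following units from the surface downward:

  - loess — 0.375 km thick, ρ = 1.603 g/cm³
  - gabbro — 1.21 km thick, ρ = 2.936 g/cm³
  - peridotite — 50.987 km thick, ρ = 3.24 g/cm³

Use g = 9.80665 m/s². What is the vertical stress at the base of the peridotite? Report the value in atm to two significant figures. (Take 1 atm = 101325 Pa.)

loess: 1603 kg/m³ × 9.80665 m/s² × 375 m = 5.895×10^6 Pa = 58.18 atm
gabbro: 2936 kg/m³ × 9.80665 m/s² × 1210 m = 3.484×10^7 Pa = 343.8 atm
peridotite: 3240 kg/m³ × 9.80665 m/s² × 50987 m = 1.620×10^9 Pa = 15989 atm
Total = 58.18 + 343.8 + 15989 = 16391 atm

16000 atm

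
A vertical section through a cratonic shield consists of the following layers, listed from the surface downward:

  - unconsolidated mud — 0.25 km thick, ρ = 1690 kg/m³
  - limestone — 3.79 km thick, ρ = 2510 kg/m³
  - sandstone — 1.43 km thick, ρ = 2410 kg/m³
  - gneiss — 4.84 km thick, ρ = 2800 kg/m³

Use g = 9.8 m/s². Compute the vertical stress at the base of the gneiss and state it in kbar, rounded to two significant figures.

unconsolidated mud: 1690 kg/m³ × 9.8 m/s² × 250 m = 4.141×10^6 Pa = 0.04140 kbar
limestone: 2510 kg/m³ × 9.8 m/s² × 3790 m = 9.323×10^7 Pa = 0.9323 kbar
sandstone: 2410 kg/m³ × 9.8 m/s² × 1430 m = 3.377×10^7 Pa = 0.3377 kbar
gneiss: 2800 kg/m³ × 9.8 m/s² × 4840 m = 1.328×10^8 Pa = 1.328 kbar
Total = 0.04140 + 0.9323 + 0.3377 + 1.328 = 2.6395 kbar

2.6 kbar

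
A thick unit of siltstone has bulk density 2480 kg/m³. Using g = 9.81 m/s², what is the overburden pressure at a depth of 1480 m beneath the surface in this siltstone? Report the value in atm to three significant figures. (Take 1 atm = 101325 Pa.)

siltstone: 2480 kg/m³ × 9.81 m/s² × 1480 m = 3.601×10^7 Pa = 355.4 atm

355 atm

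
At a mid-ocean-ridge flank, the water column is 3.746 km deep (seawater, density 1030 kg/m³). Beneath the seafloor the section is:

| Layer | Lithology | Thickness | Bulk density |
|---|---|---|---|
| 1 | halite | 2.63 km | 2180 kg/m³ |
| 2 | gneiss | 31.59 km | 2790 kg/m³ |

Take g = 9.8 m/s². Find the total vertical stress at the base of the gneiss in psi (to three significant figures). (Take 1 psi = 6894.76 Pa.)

seawater: 1030 kg/m³ × 9.8 m/s² × 3746 m = 3.781×10^7 Pa = 5484 psi
halite: 2180 kg/m³ × 9.8 m/s² × 2630 m = 5.619×10^7 Pa = 8149 psi
gneiss: 2790 kg/m³ × 9.8 m/s² × 31590 m = 8.637×10^8 Pa = 1.253×10^5 psi
Total = 5484 + 8149 + 1.253×10^5 = 1.3891×10^5 psi

139000 psi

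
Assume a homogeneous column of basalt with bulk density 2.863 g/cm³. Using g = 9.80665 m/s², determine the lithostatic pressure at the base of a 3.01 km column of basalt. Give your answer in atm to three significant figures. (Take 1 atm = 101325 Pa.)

834 atm

basalt: 2863 kg/m³ × 9.80665 m/s² × 3010 m = 8.451×10^7 Pa = 834.0 atm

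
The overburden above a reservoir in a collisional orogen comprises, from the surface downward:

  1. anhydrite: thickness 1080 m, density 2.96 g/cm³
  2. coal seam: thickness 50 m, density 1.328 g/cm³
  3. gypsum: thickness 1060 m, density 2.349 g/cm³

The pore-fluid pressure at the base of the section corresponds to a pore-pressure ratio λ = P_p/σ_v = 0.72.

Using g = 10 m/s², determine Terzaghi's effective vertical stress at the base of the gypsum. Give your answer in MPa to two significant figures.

16 MPa

Overburden (lithostatic) stress σ_v:
anhydrite: 2960 kg/m³ × 10 m/s² × 1080 m = 3.197×10^7 Pa = 31.97 MPa
coal seam: 1328 kg/m³ × 10 m/s² × 50 m = 6.640×10^5 Pa = 0.6640 MPa
gypsum: 2349 kg/m³ × 10 m/s² × 1060 m = 2.490×10^7 Pa = 24.90 MPa
Total = 31.97 + 0.6640 + 24.90 = 57.531 MPa
Pore pressure P_p = λ·σ_v = 0.72 × 57.53 MPa = 41.42 MPa
Effective stress σ' = σ_v − P_p = 57.53 − 41.42 = 16.109 MPa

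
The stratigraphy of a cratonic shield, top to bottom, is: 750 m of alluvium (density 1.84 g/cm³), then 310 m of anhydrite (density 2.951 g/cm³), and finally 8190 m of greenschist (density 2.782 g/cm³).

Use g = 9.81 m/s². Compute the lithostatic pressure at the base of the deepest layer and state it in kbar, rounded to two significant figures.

alluvium: 1840 kg/m³ × 9.81 m/s² × 750 m = 1.354×10^7 Pa = 0.1354 kbar
anhydrite: 2951 kg/m³ × 9.81 m/s² × 310 m = 8.974×10^6 Pa = 0.08974 kbar
greenschist: 2782 kg/m³ × 9.81 m/s² × 8190 m = 2.235×10^8 Pa = 2.235 kbar
Total = 0.1354 + 0.08974 + 2.235 = 2.4603 kbar

2.5 kbar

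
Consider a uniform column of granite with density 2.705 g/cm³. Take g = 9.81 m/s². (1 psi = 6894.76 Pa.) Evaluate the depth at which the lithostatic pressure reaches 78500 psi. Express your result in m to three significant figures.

20400 m

h = P/(ρg) = 78500 psi / (2705 kg/m³ × 9.81 m/s²) = 5.412×10^8 Pa / 26536 Pa/m = 20396 m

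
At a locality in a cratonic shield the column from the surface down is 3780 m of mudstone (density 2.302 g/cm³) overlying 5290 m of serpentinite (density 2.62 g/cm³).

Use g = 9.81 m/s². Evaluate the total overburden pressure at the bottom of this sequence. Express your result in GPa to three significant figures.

0.221 GPa

mudstone: 2302 kg/m³ × 9.81 m/s² × 3780 m = 8.536×10^7 Pa = 0.08536 GPa
serpentinite: 2620 kg/m³ × 9.81 m/s² × 5290 m = 1.360×10^8 Pa = 0.1360 GPa
Total = 0.08536 + 0.1360 = 0.22133 GPa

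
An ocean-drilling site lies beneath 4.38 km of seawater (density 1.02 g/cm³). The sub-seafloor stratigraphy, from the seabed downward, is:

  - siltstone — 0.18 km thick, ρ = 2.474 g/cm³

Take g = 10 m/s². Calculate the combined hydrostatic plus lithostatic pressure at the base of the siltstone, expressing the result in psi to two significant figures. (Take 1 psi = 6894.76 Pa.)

7100 psi

seawater: 1020 kg/m³ × 10 m/s² × 4380 m = 4.468×10^7 Pa = 6480 psi
siltstone: 2474 kg/m³ × 10 m/s² × 180 m = 4.453×10^6 Pa = 645.9 psi
Total = 6480 + 645.9 = 7125.6 psi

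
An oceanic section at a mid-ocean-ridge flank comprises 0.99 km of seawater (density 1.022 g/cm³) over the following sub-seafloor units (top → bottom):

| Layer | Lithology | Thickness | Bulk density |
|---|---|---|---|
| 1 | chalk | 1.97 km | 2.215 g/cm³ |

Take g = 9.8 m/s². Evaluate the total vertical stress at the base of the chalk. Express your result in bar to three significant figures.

seawater: 1022 kg/m³ × 9.8 m/s² × 990 m = 9.915×10^6 Pa = 99.15 bar
chalk: 2215 kg/m³ × 9.8 m/s² × 1970 m = 4.276×10^7 Pa = 427.6 bar
Total = 99.15 + 427.6 = 526.78 bar

527 bar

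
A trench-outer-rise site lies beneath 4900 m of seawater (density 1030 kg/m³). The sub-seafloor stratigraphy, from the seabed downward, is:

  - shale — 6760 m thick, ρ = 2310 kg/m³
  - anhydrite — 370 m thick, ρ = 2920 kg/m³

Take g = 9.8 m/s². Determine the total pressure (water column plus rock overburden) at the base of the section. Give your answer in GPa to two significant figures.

0.21 GPa

seawater: 1030 kg/m³ × 9.8 m/s² × 4900 m = 4.946×10^7 Pa = 0.04946 GPa
shale: 2310 kg/m³ × 9.8 m/s² × 6760 m = 1.530×10^8 Pa = 0.1530 GPa
anhydrite: 2920 kg/m³ × 9.8 m/s² × 370 m = 1.059×10^7 Pa = 0.01059 GPa
Total = 0.04946 + 0.1530 + 0.01059 = 0.21308 GPa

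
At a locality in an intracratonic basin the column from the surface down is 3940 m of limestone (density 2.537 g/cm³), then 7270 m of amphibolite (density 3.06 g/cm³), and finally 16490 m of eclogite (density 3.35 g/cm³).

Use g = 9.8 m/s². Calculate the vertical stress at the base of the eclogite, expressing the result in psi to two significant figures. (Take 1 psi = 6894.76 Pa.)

120000 psi

limestone: 2537 kg/m³ × 9.8 m/s² × 3940 m = 9.796×10^7 Pa = 14208 psi
amphibolite: 3060 kg/m³ × 9.8 m/s² × 7270 m = 2.180×10^8 Pa = 31620 psi
eclogite: 3350 kg/m³ × 9.8 m/s² × 16490 m = 5.414×10^8 Pa = 78519 psi
Total = 14208 + 31620 + 78519 = 1.2435×10^5 psi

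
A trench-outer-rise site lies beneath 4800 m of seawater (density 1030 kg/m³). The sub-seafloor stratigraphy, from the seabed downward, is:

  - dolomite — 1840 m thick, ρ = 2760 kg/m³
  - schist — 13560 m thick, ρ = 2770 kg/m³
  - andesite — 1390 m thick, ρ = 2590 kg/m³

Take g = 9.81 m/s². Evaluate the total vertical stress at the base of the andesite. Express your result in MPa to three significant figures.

502 MPa

seawater: 1030 kg/m³ × 9.81 m/s² × 4800 m = 4.850×10^7 Pa = 48.50 MPa
dolomite: 2760 kg/m³ × 9.81 m/s² × 1840 m = 4.982×10^7 Pa = 49.82 MPa
schist: 2770 kg/m³ × 9.81 m/s² × 13560 m = 3.685×10^8 Pa = 368.5 MPa
andesite: 2590 kg/m³ × 9.81 m/s² × 1390 m = 3.532×10^7 Pa = 35.32 MPa
Total = 48.50 + 49.82 + 368.5 + 35.32 = 502.11 MPa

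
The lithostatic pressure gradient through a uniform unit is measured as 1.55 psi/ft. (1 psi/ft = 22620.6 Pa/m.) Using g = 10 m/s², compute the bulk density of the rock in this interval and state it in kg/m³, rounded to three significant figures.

ρ = (dP/dz)/g = 1.55 psi/ft / 10 m/s² = 35062 Pa/m / 10 m/s² = 3506.2 kg/m³

3510 kg/m³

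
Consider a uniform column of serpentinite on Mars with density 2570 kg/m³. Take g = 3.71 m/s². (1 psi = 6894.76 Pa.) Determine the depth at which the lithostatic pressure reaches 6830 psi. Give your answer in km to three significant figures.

h = P/(ρg) = 6830 psi / (2570 kg/m³ × 3.71 m/s²) = 4.709×10^7 Pa / 9534.7 Pa/m = 4938.9 m
= 4.9389 km

4.94 km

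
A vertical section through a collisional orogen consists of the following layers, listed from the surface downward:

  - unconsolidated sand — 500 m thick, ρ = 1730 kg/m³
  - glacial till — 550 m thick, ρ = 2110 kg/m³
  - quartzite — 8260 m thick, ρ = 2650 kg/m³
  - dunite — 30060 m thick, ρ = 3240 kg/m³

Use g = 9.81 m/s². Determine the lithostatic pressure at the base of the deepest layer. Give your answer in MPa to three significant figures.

1190 MPa

unconsolidated sand: 1730 kg/m³ × 9.81 m/s² × 500 m = 8.486×10^6 Pa = 8.486 MPa
glacial till: 2110 kg/m³ × 9.81 m/s² × 550 m = 1.138×10^7 Pa = 11.38 MPa
quartzite: 2650 kg/m³ × 9.81 m/s² × 8260 m = 2.147×10^8 Pa = 214.7 MPa
dunite: 3240 kg/m³ × 9.81 m/s² × 30060 m = 9.554×10^8 Pa = 955.4 MPa
Total = 8.486 + 11.38 + 214.7 + 955.4 = 1190.0 MPa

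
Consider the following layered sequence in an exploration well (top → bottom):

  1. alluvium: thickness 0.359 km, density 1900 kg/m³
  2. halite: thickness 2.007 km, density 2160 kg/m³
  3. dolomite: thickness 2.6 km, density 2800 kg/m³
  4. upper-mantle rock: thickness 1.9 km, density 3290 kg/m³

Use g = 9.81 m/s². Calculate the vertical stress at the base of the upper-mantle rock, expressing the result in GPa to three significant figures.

0.182 GPa

alluvium: 1900 kg/m³ × 9.81 m/s² × 359 m = 6.691×10^6 Pa = 6.691×10^-3 GPa
halite: 2160 kg/m³ × 9.81 m/s² × 2007 m = 4.253×10^7 Pa = 0.04253 GPa
dolomite: 2800 kg/m³ × 9.81 m/s² × 2600 m = 7.142×10^7 Pa = 0.07142 GPa
upper-mantle rock: 3290 kg/m³ × 9.81 m/s² × 1900 m = 6.132×10^7 Pa = 0.06132 GPa
Total = 6.691×10^-3 + 0.04253 + 0.07142 + 0.06132 = 0.18196 GPa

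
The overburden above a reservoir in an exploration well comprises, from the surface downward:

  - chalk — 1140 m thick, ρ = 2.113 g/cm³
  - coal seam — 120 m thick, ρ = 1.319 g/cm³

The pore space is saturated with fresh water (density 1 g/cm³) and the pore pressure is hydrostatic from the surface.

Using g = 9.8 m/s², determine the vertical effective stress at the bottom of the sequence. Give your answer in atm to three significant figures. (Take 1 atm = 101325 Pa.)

Overburden (lithostatic) stress σ_v:
chalk: 2113 kg/m³ × 9.8 m/s² × 1140 m = 2.361×10^7 Pa = 23.61 MPa
coal seam: 1319 kg/m³ × 9.8 m/s² × 120 m = 1.551×10^6 Pa = 1.551 MPa
Total = 23.61 + 1.551 = 25.158 MPa
Pore pressure P_p = 1000 kg/m³ × 9.8 m/s² × 1260 m = 1.235×10^7 Pa = 12.35 MPa
Effective stress σ' = σ_v − P_p = 25.16 − 12.35 = 12.810 MPa = 126.42 atm

126 atm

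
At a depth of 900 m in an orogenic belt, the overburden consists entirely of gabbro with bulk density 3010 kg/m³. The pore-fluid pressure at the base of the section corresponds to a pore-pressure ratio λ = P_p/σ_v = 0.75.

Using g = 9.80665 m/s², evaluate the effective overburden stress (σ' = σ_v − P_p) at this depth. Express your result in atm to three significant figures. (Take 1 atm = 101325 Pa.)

65.5 atm

Overburden (lithostatic) stress σ_v:
gabbro: 3010 kg/m³ × 9.80665 m/s² × 900 m = 2.657×10^7 Pa = 26.57 MPa
Pore pressure P_p = λ·σ_v = 0.75 × 26.57 MPa = 19.92 MPa
Effective stress σ' = σ_v − P_p = 26.57 − 19.92 = 6.6416 MPa = 65.547 atm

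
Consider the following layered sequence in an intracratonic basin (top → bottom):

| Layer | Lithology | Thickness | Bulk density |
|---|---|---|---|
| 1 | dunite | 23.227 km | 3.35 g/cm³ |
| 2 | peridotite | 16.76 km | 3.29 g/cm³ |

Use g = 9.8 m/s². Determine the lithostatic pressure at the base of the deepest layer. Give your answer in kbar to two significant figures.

dunite: 3350 kg/m³ × 9.8 m/s² × 23227 m = 7.625×10^8 Pa = 7.625 kbar
peridotite: 3290 kg/m³ × 9.8 m/s² × 16760 m = 5.404×10^8 Pa = 5.404 kbar
Total = 7.625 + 5.404 = 13.029 kbar

13 kbar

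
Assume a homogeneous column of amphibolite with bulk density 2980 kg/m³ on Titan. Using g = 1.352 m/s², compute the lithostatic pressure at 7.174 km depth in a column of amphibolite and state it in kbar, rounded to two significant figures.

amphibolite: 2980 kg/m³ × 1.352 m/s² × 7174 m = 2.890×10^7 Pa = 0.2890 kbar

0.29 kbar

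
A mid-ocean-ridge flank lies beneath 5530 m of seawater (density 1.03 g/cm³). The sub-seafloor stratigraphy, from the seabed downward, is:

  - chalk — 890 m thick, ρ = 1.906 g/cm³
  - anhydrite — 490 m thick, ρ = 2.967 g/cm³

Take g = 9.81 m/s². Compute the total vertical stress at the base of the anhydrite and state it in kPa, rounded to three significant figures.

86800 kPa

seawater: 1030 kg/m³ × 9.81 m/s² × 5530 m = 5.588×10^7 Pa = 55877 kPa
chalk: 1906 kg/m³ × 9.81 m/s² × 890 m = 1.664×10^7 Pa = 16641 kPa
anhydrite: 2967 kg/m³ × 9.81 m/s² × 490 m = 1.426×10^7 Pa = 14262 kPa
Total = 55877 + 16641 + 14262 = 86780 kPa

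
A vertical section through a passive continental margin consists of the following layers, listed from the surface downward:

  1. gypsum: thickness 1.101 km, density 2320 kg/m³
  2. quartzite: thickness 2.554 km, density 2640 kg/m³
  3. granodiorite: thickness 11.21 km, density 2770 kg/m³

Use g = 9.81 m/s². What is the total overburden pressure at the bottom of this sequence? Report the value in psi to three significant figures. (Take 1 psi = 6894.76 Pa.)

gypsum: 2320 kg/m³ × 9.81 m/s² × 1101 m = 2.506×10^7 Pa = 3634 psi
quartzite: 2640 kg/m³ × 9.81 m/s² × 2554 m = 6.614×10^7 Pa = 9593 psi
granodiorite: 2770 kg/m³ × 9.81 m/s² × 11210 m = 3.046×10^8 Pa = 44181 psi
Total = 3634 + 9593 + 44181 = 57409 psi

57400 psi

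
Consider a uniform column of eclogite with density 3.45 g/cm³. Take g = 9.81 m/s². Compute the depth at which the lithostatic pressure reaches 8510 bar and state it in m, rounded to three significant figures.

h = P/(ρg) = 8510 bar / (3450 kg/m³ × 9.81 m/s²) = 8.510×10^8 Pa / 33844 Pa/m = 25144 m

25100 m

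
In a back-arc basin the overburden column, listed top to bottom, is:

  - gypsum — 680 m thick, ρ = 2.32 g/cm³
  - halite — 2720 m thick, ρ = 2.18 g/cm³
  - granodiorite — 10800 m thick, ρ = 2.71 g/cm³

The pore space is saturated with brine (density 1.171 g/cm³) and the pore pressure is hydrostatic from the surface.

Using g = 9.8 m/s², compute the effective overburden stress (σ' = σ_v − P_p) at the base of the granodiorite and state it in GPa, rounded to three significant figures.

Overburden (lithostatic) stress σ_v:
gypsum: 2320 kg/m³ × 9.8 m/s² × 680 m = 1.546×10^7 Pa = 15.46 MPa
halite: 2180 kg/m³ × 9.8 m/s² × 2720 m = 5.811×10^7 Pa = 58.11 MPa
granodiorite: 2710 kg/m³ × 9.8 m/s² × 10800 m = 2.868×10^8 Pa = 286.8 MPa
Total = 15.46 + 58.11 + 286.8 = 360.40 MPa
Pore pressure P_p = 1171 kg/m³ × 9.8 m/s² × 14200 m = 1.630×10^8 Pa = 163.0 MPa
Effective stress σ' = σ_v − P_p = 360.4 − 163.0 = 197.44 MPa = 0.19744 GPa

0.197 GPa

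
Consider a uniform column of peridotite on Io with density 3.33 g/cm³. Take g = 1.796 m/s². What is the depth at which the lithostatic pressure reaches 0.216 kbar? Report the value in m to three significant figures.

3610 m

h = P/(ρg) = 0.216 kbar / (3330 kg/m³ × 1.796 m/s²) = 2.160×10^7 Pa / 5980.7 Pa/m = 3611.6 m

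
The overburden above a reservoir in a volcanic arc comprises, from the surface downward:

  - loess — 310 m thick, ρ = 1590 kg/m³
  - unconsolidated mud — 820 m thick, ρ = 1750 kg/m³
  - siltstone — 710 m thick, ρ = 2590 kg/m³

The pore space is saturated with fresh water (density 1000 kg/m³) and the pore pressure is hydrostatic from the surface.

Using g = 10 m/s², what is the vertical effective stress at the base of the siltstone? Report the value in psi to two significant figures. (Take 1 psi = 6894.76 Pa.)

Overburden (lithostatic) stress σ_v:
loess: 1590 kg/m³ × 10 m/s² × 310 m = 4.929×10^6 Pa = 4.929 MPa
unconsolidated mud: 1750 kg/m³ × 10 m/s² × 820 m = 1.435×10^7 Pa = 14.35 MPa
siltstone: 2590 kg/m³ × 10 m/s² × 710 m = 1.839×10^7 Pa = 18.39 MPa
Total = 4.929 + 14.35 + 18.39 = 37.668 MPa
Pore pressure P_p = 1000 kg/m³ × 10 m/s² × 1840 m = 1.840×10^7 Pa = 18.40 MPa
Effective stress σ' = σ_v − P_p = 37.67 − 18.40 = 19.268 MPa = 2794.6 psi

2800 psi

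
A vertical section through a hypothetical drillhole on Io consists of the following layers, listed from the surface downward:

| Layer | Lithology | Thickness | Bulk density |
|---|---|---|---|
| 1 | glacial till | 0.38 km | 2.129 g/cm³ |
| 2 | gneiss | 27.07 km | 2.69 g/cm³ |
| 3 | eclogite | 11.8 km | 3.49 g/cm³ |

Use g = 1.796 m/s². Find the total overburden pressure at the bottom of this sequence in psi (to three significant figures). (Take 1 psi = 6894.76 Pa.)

glacial till: 2129 kg/m³ × 1.796 m/s² × 380 m = 1.453×10^6 Pa = 210.7 psi
gneiss: 2690 kg/m³ × 1.796 m/s² × 27070 m = 1.308×10^8 Pa = 18968 psi
eclogite: 3490 kg/m³ × 1.796 m/s² × 11800 m = 7.396×10^7 Pa = 10727 psi
Total = 210.7 + 18968 + 10727 = 29906 psi

29900 psi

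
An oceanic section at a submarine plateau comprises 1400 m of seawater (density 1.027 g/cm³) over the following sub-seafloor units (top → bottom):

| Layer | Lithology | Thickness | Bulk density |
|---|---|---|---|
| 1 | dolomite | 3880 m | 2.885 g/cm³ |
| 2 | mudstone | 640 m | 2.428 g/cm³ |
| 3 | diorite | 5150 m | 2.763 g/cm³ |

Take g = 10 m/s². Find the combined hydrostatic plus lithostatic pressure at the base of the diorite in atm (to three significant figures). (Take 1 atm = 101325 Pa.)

2800 atm

seawater: 1027 kg/m³ × 10 m/s² × 1400 m = 1.438×10^7 Pa = 141.9 atm
dolomite: 2885 kg/m³ × 10 m/s² × 3880 m = 1.119×10^8 Pa = 1105 atm
mudstone: 2428 kg/m³ × 10 m/s² × 640 m = 1.554×10^7 Pa = 153.4 atm
diorite: 2763 kg/m³ × 10 m/s² × 5150 m = 1.423×10^8 Pa = 1404 atm
Total = 141.9 + 1105 + 153.4 + 1404 = 2804.3 atm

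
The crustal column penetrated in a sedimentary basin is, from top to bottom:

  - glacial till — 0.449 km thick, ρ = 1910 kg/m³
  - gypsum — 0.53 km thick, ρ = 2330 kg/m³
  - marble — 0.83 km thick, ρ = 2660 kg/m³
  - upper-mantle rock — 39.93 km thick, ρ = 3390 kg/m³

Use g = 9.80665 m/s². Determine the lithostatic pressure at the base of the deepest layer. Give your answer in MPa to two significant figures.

glacial till: 1910 kg/m³ × 9.80665 m/s² × 449 m = 8.410×10^6 Pa = 8.410 MPa
gypsum: 2330 kg/m³ × 9.80665 m/s² × 530 m = 1.211×10^7 Pa = 12.11 MPa
marble: 2660 kg/m³ × 9.80665 m/s² × 830 m = 2.165×10^7 Pa = 21.65 MPa
upper-mantle rock: 3390 kg/m³ × 9.80665 m/s² × 39930 m = 1.327×10^9 Pa = 1327 MPa
Total = 8.410 + 12.11 + 21.65 + 1327 = 1369.6 MPa

1400 MPa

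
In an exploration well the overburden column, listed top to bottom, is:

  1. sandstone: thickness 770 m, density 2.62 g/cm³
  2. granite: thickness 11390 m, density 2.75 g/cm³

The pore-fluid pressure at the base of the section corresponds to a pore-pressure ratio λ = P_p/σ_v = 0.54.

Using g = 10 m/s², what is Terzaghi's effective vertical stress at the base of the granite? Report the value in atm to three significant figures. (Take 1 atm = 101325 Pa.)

Overburden (lithostatic) stress σ_v:
sandstone: 2620 kg/m³ × 10 m/s² × 770 m = 2.017×10^7 Pa = 20.17 MPa
granite: 2750 kg/m³ × 10 m/s² × 11390 m = 3.132×10^8 Pa = 313.2 MPa
Total = 20.17 + 313.2 = 333.40 MPa
Pore pressure P_p = λ·σ_v = 0.54 × 333.4 MPa = 180.0 MPa
Effective stress σ' = σ_v − P_p = 333.4 − 180.0 = 153.36 MPa = 1513.6 atm

1510 atm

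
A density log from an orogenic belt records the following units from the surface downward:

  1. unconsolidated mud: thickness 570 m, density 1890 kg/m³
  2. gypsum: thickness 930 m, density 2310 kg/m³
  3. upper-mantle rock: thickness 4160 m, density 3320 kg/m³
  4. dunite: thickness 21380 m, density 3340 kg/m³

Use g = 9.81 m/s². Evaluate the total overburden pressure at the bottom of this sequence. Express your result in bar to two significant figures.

unconsolidated mud: 1890 kg/m³ × 9.81 m/s² × 570 m = 1.057×10^7 Pa = 105.7 bar
gypsum: 2310 kg/m³ × 9.81 m/s² × 930 m = 2.107×10^7 Pa = 210.7 bar
upper-mantle rock: 3320 kg/m³ × 9.81 m/s² × 4160 m = 1.355×10^8 Pa = 1355 bar
dunite: 3340 kg/m³ × 9.81 m/s² × 21380 m = 7.005×10^8 Pa = 7005 bar
Total = 105.7 + 210.7 + 1355 + 7005 = 8676.6 bar

8700 bar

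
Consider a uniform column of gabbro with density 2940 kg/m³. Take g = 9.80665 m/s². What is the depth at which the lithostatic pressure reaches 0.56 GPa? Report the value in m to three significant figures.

19400 m

h = P/(ρg) = 0.56 GPa / (2940 kg/m³ × 9.80665 m/s²) = 5.600×10^8 Pa / 28832 Pa/m = 19423 m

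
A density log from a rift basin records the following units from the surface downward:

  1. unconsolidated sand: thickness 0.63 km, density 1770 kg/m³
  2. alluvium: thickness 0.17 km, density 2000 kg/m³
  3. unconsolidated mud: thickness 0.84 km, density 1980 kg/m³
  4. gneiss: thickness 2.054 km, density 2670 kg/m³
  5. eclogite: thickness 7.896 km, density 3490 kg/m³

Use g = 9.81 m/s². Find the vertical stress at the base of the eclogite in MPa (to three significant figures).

355 MPa

unconsolidated sand: 1770 kg/m³ × 9.81 m/s² × 630 m = 1.094×10^7 Pa = 10.94 MPa
alluvium: 2000 kg/m³ × 9.81 m/s² × 170 m = 3.335×10^6 Pa = 3.335 MPa
unconsolidated mud: 1980 kg/m³ × 9.81 m/s² × 840 m = 1.632×10^7 Pa = 16.32 MPa
gneiss: 2670 kg/m³ × 9.81 m/s² × 2054 m = 5.380×10^7 Pa = 53.80 MPa
eclogite: 3490 kg/m³ × 9.81 m/s² × 7896 m = 2.703×10^8 Pa = 270.3 MPa
Total = 10.94 + 3.335 + 16.32 + 53.80 + 270.3 = 354.72 MPa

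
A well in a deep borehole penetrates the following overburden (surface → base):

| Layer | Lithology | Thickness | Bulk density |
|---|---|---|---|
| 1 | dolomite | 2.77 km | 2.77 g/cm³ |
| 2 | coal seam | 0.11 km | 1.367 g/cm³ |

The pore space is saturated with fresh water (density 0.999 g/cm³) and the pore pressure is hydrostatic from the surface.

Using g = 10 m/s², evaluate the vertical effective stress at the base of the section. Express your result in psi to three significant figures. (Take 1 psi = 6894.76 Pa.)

7170 psi

Overburden (lithostatic) stress σ_v:
dolomite: 2770 kg/m³ × 10 m/s² × 2770 m = 7.673×10^7 Pa = 76.73 MPa
coal seam: 1367 kg/m³ × 10 m/s² × 110 m = 1.504×10^6 Pa = 1.504 MPa
Total = 76.73 + 1.504 = 78.233 MPa
Pore pressure P_p = 999 kg/m³ × 10 m/s² × 2880 m = 2.877×10^7 Pa = 28.77 MPa
Effective stress σ' = σ_v − P_p = 78.23 − 28.77 = 49.462 MPa = 7173.8 psi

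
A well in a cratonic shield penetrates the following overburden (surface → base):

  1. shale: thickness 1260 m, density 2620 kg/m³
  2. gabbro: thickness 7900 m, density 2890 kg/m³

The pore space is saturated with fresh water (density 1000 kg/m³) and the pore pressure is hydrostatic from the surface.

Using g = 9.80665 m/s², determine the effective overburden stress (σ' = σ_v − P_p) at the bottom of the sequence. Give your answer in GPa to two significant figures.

Overburden (lithostatic) stress σ_v:
shale: 2620 kg/m³ × 9.80665 m/s² × 1260 m = 3.237×10^7 Pa = 32.37 MPa
gabbro: 2890 kg/m³ × 9.80665 m/s² × 7900 m = 2.239×10^8 Pa = 223.9 MPa
Total = 32.37 + 223.9 = 256.27 MPa
Pore pressure P_p = 1000 kg/m³ × 9.80665 m/s² × 9160 m = 8.983×10^7 Pa = 89.83 MPa
Effective stress σ' = σ_v − P_p = 256.3 − 89.83 = 166.44 MPa = 0.16644 GPa

0.17 GPa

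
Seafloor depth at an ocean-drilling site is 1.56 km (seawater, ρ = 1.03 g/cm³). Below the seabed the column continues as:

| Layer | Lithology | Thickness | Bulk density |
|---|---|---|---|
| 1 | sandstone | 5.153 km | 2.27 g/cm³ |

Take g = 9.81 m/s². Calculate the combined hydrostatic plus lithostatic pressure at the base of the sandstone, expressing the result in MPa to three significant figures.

seawater: 1030 kg/m³ × 9.81 m/s² × 1560 m = 1.576×10^7 Pa = 15.76 MPa
sandstone: 2270 kg/m³ × 9.81 m/s² × 5153 m = 1.148×10^8 Pa = 114.8 MPa
Total = 15.76 + 114.8 = 130.51 MPa

131 MPa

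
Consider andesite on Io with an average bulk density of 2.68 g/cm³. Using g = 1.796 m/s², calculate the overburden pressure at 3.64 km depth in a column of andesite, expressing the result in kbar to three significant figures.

0.175 kbar

andesite: 2680 kg/m³ × 1.796 m/s² × 3640 m = 1.752×10^7 Pa = 0.1752 kbar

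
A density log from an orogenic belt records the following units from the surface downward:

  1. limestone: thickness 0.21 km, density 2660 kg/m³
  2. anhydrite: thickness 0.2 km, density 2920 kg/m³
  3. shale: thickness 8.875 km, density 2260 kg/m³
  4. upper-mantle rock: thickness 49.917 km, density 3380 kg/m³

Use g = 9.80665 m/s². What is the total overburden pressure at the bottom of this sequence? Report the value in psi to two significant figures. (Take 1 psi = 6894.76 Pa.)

270000 psi

limestone: 2660 kg/m³ × 9.80665 m/s² × 210 m = 5.478×10^6 Pa = 794.5 psi
anhydrite: 2920 kg/m³ × 9.80665 m/s² × 200 m = 5.727×10^6 Pa = 830.6 psi
shale: 2260 kg/m³ × 9.80665 m/s² × 8875 m = 1.967×10^8 Pa = 28528 psi
upper-mantle rock: 3380 kg/m³ × 9.80665 m/s² × 49917 m = 1.655×10^9 Pa = 2.400×10^5 psi
Total = 794.5 + 830.6 + 28528 + 2.400×10^5 = 2.7013×10^5 psi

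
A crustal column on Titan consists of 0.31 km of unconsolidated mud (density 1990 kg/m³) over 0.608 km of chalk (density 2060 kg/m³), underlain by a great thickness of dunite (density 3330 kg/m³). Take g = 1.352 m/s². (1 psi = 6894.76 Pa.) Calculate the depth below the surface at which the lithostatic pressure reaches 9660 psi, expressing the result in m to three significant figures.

15200 m

Pressure at base of upper layers: 1990×1.352×310 + 2060×1.352×608 = 2.527×10^6 Pa = 366.6 psi
Remaining pressure to be supplied by dunite: 6.660×10^7 − 2.527×10^6 = 6.408×10^7 Pa
Additional depth in dunite = 6.408×10^7 Pa / (3330 kg/m³ × 1.352 m/s²) = 14232 m
Total depth = 918 m + 14232 m = 15150 m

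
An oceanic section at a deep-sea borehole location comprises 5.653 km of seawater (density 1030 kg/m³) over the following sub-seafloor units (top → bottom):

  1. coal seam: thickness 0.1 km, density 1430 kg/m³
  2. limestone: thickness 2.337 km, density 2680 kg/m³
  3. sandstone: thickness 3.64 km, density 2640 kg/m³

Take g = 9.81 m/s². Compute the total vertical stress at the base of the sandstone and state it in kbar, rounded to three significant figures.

seawater: 1030 kg/m³ × 9.81 m/s² × 5653 m = 5.712×10^7 Pa = 0.5712 kbar
coal seam: 1430 kg/m³ × 9.81 m/s² × 100 m = 1.403×10^6 Pa = 0.01403 kbar
limestone: 2680 kg/m³ × 9.81 m/s² × 2337 m = 6.144×10^7 Pa = 0.6144 kbar
sandstone: 2640 kg/m³ × 9.81 m/s² × 3640 m = 9.427×10^7 Pa = 0.9427 kbar
Total = 0.5712 + 0.01403 + 0.6144 + 0.9427 = 2.1423 kbar

2.14 kbar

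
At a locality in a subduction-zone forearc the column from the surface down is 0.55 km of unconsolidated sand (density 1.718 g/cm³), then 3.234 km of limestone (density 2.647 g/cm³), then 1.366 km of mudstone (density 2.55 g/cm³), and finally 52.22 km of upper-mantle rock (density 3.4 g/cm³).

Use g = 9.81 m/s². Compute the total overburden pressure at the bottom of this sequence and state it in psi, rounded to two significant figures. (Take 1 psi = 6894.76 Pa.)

270000 psi

unconsolidated sand: 1718 kg/m³ × 9.81 m/s² × 550 m = 9.269×10^6 Pa = 1344 psi
limestone: 2647 kg/m³ × 9.81 m/s² × 3234 m = 8.398×10^7 Pa = 12180 psi
mudstone: 2550 kg/m³ × 9.81 m/s² × 1366 m = 3.417×10^7 Pa = 4956 psi
upper-mantle rock: 3400 kg/m³ × 9.81 m/s² × 52220 m = 1.742×10^9 Pa = 2.526×10^5 psi
Total = 1344 + 12180 + 4956 + 2.526×10^5 = 2.7110×10^5 psi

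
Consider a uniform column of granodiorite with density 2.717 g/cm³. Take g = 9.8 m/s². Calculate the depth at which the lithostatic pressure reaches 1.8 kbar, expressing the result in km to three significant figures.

h = P/(ρg) = 1.8 kbar / (2717 kg/m³ × 9.8 m/s²) = 1.800×10^8 Pa / 26627 Pa/m = 6760.2 m
= 6.7602 km

6.76 km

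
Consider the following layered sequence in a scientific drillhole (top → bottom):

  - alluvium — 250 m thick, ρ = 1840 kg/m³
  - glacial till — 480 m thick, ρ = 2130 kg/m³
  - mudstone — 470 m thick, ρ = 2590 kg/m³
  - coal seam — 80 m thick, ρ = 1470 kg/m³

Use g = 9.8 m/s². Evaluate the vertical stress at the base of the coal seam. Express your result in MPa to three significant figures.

27.6 MPa

alluvium: 1840 kg/m³ × 9.8 m/s² × 250 m = 4.508×10^6 Pa = 4.508 MPa
glacial till: 2130 kg/m³ × 9.8 m/s² × 480 m = 1.002×10^7 Pa = 10.02 MPa
mudstone: 2590 kg/m³ × 9.8 m/s² × 470 m = 1.193×10^7 Pa = 11.93 MPa
coal seam: 1470 kg/m³ × 9.8 m/s² × 80 m = 1.152×10^6 Pa = 1.152 MPa
Total = 4.508 + 10.02 + 11.93 + 1.152 = 27.610 MPa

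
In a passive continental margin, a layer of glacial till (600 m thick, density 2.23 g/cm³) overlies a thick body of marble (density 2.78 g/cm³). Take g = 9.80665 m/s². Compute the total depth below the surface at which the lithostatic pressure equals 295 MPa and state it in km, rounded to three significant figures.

Pressure at base of upper layers: 2230×9.80665×600 = 1.312×10^7 Pa = 13.12 MPa
Remaining pressure to be supplied by marble: 2.950×10^8 − 1.312×10^7 = 2.819×10^8 Pa
Additional depth in marble = 2.819×10^8 Pa / (2780 kg/m³ × 9.80665 m/s²) = 10339 m
Total depth = 600 m + 10339 m = 10939 m
= 10.939 km

10.9 km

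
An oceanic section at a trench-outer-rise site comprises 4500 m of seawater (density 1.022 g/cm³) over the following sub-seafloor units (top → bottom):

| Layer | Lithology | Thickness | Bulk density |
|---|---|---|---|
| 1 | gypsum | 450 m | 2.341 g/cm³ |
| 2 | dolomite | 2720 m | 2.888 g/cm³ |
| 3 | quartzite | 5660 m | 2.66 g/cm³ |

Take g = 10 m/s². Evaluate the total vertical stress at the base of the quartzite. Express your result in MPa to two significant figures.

seawater: 1022 kg/m³ × 10 m/s² × 4500 m = 4.599×10^7 Pa = 45.99 MPa
gypsum: 2341 kg/m³ × 10 m/s² × 450 m = 1.053×10^7 Pa = 10.53 MPa
dolomite: 2888 kg/m³ × 10 m/s² × 2720 m = 7.855×10^7 Pa = 78.55 MPa
quartzite: 2660 kg/m³ × 10 m/s² × 5660 m = 1.506×10^8 Pa = 150.6 MPa
Total = 45.99 + 10.53 + 78.55 + 150.6 = 285.63 MPa

290 MPa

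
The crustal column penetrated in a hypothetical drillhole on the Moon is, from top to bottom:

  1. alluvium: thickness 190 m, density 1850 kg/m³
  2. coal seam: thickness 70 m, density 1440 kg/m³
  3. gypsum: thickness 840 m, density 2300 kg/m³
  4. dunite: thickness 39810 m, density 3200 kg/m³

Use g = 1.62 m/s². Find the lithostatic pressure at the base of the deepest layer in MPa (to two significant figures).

210 MPa

alluvium: 1850 kg/m³ × 1.62 m/s² × 190 m = 5.694×10^5 Pa = 0.5694 MPa
coal seam: 1440 kg/m³ × 1.62 m/s² × 70 m = 1.633×10^5 Pa = 0.1633 MPa
gypsum: 2300 kg/m³ × 1.62 m/s² × 840 m = 3.130×10^6 Pa = 3.130 MPa
dunite: 3200 kg/m³ × 1.62 m/s² × 39810 m = 2.064×10^8 Pa = 206.4 MPa
Total = 0.5694 + 0.1633 + 3.130 + 206.4 = 210.24 MPa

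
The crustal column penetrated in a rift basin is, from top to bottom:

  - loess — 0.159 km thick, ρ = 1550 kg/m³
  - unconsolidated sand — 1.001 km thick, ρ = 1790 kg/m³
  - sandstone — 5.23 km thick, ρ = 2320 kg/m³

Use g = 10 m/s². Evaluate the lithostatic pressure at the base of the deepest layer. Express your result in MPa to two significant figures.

loess: 1550 kg/m³ × 10 m/s² × 159 m = 2.465×10^6 Pa = 2.465 MPa
unconsolidated sand: 1790 kg/m³ × 10 m/s² × 1001 m = 1.792×10^7 Pa = 17.92 MPa
sandstone: 2320 kg/m³ × 10 m/s² × 5230 m = 1.213×10^8 Pa = 121.3 MPa
Total = 2.465 + 17.92 + 121.3 = 141.72 MPa

140 MPa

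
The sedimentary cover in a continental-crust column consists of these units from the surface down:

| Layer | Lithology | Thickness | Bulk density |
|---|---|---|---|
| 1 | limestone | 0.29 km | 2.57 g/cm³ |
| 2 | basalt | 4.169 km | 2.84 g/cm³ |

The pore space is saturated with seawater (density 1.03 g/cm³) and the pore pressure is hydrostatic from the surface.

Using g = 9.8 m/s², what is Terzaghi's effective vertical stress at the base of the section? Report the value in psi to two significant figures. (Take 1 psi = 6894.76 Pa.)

11000 psi

Overburden (lithostatic) stress σ_v:
limestone: 2570 kg/m³ × 9.8 m/s² × 290 m = 7.304×10^6 Pa = 7.304 MPa
basalt: 2840 kg/m³ × 9.8 m/s² × 4169 m = 1.160×10^8 Pa = 116.0 MPa
Total = 7.304 + 116.0 = 123.34 MPa
Pore pressure P_p = 1030 kg/m³ × 9.8 m/s² × 4459 m = 4.501×10^7 Pa = 45.01 MPa
Effective stress σ' = σ_v − P_p = 123.3 − 45.01 = 78.326 MPa = 11360 psi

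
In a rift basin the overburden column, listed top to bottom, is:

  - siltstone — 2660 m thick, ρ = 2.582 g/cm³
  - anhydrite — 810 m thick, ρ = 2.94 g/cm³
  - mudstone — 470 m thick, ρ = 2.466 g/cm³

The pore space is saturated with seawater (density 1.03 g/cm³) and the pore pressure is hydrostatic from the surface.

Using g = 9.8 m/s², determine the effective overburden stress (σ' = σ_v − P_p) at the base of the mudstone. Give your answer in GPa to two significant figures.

Overburden (lithostatic) stress σ_v:
siltstone: 2582 kg/m³ × 9.8 m/s² × 2660 m = 6.731×10^7 Pa = 67.31 MPa
anhydrite: 2940 kg/m³ × 9.8 m/s² × 810 m = 2.334×10^7 Pa = 23.34 MPa
mudstone: 2466 kg/m³ × 9.8 m/s² × 470 m = 1.136×10^7 Pa = 11.36 MPa
Total = 67.31 + 23.34 + 11.36 = 102.00 MPa
Pore pressure P_p = 1030 kg/m³ × 9.8 m/s² × 3940 m = 3.977×10^7 Pa = 39.77 MPa
Effective stress σ' = σ_v − P_p = 102.0 − 39.77 = 62.233 MPa = 0.062233 GPa

0.062 GPa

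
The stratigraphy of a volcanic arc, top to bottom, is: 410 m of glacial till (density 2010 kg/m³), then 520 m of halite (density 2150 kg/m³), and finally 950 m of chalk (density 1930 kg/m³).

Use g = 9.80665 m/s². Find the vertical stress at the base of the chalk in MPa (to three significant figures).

glacial till: 2010 kg/m³ × 9.80665 m/s² × 410 m = 8.082×10^6 Pa = 8.082 MPa
halite: 2150 kg/m³ × 9.80665 m/s² × 520 m = 1.096×10^7 Pa = 10.96 MPa
chalk: 1930 kg/m³ × 9.80665 m/s² × 950 m = 1.798×10^7 Pa = 17.98 MPa
Total = 8.082 + 10.96 + 17.98 = 37.026 MPa

37.0 MPa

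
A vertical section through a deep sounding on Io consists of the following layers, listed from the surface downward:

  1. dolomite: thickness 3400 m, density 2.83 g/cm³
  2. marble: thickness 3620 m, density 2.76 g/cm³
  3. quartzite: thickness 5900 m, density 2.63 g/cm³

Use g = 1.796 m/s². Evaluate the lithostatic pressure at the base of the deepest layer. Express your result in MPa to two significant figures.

dolomite: 2830 kg/m³ × 1.796 m/s² × 3400 m = 1.728×10^7 Pa = 17.28 MPa
marble: 2760 kg/m³ × 1.796 m/s² × 3620 m = 1.794×10^7 Pa = 17.94 MPa
quartzite: 2630 kg/m³ × 1.796 m/s² × 5900 m = 2.787×10^7 Pa = 27.87 MPa
Total = 17.28 + 17.94 + 27.87 = 63.094 MPa

63 MPa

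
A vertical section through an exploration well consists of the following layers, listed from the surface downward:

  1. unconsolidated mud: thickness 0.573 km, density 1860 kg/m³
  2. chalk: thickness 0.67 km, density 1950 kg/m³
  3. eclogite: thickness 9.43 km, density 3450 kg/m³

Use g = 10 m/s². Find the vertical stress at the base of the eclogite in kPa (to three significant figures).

unconsolidated mud: 1860 kg/m³ × 10 m/s² × 573 m = 1.066×10^7 Pa = 10658 kPa
chalk: 1950 kg/m³ × 10 m/s² × 670 m = 1.306×10^7 Pa = 13065 kPa
eclogite: 3450 kg/m³ × 10 m/s² × 9430 m = 3.253×10^8 Pa = 3.253×10^5 kPa
Total = 10658 + 13065 + 3.253×10^5 = 3.4906×10^5 kPa

349000 kPa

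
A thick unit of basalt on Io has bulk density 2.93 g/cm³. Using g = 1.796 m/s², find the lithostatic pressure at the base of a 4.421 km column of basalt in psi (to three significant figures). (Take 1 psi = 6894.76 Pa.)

basalt: 2930 kg/m³ × 1.796 m/s² × 4421 m = 2.326×10^7 Pa = 3374 psi

3370 psi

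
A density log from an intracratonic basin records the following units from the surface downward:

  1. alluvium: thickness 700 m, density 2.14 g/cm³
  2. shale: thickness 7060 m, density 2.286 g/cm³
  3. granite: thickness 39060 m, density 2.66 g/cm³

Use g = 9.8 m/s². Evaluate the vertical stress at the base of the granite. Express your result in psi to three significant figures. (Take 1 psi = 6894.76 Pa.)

173000 psi

alluvium: 2140 kg/m³ × 9.8 m/s² × 700 m = 1.468×10^7 Pa = 2129 psi
shale: 2286 kg/m³ × 9.8 m/s² × 7060 m = 1.582×10^8 Pa = 22940 psi
granite: 2660 kg/m³ × 9.8 m/s² × 39060 m = 1.018×10^9 Pa = 1.477×10^5 psi
Total = 2129 + 22940 + 1.477×10^5 = 1.7275×10^5 psi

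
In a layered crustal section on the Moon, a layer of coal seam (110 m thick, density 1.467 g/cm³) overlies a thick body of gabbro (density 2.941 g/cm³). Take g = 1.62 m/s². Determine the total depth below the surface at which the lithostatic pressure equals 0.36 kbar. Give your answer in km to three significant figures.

7.61 km

Pressure at base of upper layers: 1467×1.62×110 = 2.614×10^5 Pa = 2.614×10^-3 kbar
Remaining pressure to be supplied by gabbro: 3.600×10^7 − 2.614×10^5 = 3.574×10^7 Pa
Additional depth in gabbro = 3.574×10^7 Pa / (2941 kg/m³ × 1.62 m/s²) = 7501.1 m
Total depth = 110 m + 7501.1 m = 7611.1 m
= 7.6111 km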